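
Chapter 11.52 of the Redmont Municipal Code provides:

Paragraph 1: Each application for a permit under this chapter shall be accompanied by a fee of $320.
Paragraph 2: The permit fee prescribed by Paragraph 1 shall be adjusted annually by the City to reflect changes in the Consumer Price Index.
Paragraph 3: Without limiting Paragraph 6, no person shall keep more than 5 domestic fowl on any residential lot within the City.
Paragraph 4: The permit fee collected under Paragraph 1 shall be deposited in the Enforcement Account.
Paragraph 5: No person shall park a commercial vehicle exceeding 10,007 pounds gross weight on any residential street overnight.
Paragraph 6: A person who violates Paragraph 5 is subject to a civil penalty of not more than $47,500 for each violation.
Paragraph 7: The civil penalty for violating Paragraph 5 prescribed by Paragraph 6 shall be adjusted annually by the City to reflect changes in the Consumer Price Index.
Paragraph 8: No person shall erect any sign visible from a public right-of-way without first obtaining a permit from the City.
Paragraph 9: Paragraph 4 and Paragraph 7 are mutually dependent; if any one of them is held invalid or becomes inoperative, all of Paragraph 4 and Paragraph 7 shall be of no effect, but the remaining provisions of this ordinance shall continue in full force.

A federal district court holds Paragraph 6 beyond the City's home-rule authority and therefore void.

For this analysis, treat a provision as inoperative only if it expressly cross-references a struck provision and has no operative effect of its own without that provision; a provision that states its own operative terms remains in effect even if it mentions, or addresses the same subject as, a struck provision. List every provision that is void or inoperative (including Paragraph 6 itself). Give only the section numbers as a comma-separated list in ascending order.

4, 6, 7

Paragraph 6 is struck. Paragraph 7 does nothing except set the indexation of the civil penalty for violating Paragraph 5 by reference to Paragraph 6; with Paragraph 6 gone it has no independent effect and is inoperative. Although Paragraph 3 refers to Paragraph 6, its operative terms do not depend on Paragraph 6, so it remains in effect. Paragraph 9 declares Paragraph 4 and Paragraph 7 mutually dependent; since one of them has fallen, all of them are of no effect. That brings down Paragraph 4 as well. The remainder continues in force under Paragraph 9. The provisions still in force are Paragraph 1, Paragraph 2, Paragraph 3, Paragraph 5, Paragraph 8, and Paragraph 9.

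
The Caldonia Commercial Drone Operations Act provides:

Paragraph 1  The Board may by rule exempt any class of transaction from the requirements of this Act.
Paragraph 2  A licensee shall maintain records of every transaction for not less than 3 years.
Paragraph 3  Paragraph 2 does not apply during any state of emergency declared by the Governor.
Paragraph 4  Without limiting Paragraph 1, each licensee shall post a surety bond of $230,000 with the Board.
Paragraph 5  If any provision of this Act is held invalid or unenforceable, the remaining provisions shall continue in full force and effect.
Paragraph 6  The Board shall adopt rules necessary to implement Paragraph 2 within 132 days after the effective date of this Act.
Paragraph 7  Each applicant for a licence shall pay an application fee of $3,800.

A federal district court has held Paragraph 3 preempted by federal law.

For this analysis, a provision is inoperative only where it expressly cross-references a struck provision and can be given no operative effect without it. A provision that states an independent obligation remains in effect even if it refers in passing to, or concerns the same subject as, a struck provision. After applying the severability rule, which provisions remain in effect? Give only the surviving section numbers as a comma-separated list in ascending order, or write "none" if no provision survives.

Paragraph 3 is struck. Nothing else in the Act is defined by reference to Paragraph 3. Paragraph 5 is a severability clause and preserves every provision that can still be given independent effect. That leaves Paragraph 1, Paragraph 2, Paragraph 4, Paragraph 5, Paragraph 6, and Paragraph 7 in effect.

1, 2, 4, 5, 6, 7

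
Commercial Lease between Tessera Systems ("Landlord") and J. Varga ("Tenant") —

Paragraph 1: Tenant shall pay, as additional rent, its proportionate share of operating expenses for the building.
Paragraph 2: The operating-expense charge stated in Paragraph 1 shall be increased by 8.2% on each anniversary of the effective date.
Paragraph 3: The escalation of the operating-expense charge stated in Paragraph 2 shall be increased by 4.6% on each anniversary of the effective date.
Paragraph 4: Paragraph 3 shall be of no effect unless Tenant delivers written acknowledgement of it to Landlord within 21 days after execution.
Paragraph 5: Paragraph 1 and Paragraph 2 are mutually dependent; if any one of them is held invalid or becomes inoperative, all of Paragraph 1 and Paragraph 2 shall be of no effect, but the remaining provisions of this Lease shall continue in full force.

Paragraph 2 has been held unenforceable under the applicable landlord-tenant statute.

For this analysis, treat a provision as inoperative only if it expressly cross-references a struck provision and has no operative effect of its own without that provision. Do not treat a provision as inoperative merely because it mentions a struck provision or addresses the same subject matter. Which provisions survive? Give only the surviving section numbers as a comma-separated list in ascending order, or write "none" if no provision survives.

Paragraph 2 is struck. The whole of Paragraph 3 is the escalation of the escalation of the operating-expense charge, defined by reference to Paragraph 2, so Paragraph 3 cannot stand once Paragraph 2 is removed. The only function of Paragraph 4 is the acknowledgement condition for Paragraph 3, so it cannot stand once Paragraph 3 is removed. Paragraph 5 declares Paragraph 1 and Paragraph 2 mutually dependent; since one of them has fallen, all of them are of no effect. That brings down Paragraph 1 as well. The remainder continues in force under Paragraph 5. Only Paragraph 5 remains in effect.

5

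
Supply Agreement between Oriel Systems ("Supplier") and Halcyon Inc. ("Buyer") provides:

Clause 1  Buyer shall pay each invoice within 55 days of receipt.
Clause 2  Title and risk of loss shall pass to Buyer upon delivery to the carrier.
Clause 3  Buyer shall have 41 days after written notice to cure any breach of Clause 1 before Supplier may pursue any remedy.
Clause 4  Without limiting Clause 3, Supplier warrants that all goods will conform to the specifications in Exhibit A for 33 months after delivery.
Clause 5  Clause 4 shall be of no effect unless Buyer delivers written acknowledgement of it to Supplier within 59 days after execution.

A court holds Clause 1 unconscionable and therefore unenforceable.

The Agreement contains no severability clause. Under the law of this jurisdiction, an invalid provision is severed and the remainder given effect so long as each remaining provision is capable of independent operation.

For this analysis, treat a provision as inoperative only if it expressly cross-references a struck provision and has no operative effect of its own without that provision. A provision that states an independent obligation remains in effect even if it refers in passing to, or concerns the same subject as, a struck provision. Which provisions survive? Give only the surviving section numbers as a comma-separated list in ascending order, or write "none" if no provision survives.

Clause 1 is struck. Clause 3 operates only by reference to Clause 1, so it falls with Clause 1. Clause 4 mentions Clause 3 but its own obligation stands independently of Clause 3, so Clause 4 is not affected. Under the stated default rule, only provisions that cannot operate independently fall away; the rest are enforced. The provisions still in force are Clause 2, Clause 4, and Clause 5.

2, 4, 5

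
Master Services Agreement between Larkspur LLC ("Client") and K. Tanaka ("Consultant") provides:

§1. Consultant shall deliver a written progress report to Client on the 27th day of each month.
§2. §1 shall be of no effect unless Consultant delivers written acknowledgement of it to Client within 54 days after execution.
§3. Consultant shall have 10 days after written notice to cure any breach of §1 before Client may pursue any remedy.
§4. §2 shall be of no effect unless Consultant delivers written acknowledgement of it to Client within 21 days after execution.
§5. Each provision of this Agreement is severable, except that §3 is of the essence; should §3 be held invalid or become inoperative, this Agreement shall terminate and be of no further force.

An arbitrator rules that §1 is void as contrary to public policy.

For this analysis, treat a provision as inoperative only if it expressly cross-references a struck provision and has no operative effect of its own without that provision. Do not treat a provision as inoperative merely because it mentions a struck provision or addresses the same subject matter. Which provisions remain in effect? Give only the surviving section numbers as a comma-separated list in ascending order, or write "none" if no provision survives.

none

§1 is struck. §2 operates only by reference to §1, so it falls with §1. §3 has no operative effect of its own apart from §1 and is therefore inoperative. The only function of §4 is the acknowledgement condition for §2, so it cannot stand once §2 is removed. §5 makes §3 an essential term, and §3 has been rendered inoperative by the cascade; under §5, the entire Agreement is therefore void. No provision of the Agreement survives.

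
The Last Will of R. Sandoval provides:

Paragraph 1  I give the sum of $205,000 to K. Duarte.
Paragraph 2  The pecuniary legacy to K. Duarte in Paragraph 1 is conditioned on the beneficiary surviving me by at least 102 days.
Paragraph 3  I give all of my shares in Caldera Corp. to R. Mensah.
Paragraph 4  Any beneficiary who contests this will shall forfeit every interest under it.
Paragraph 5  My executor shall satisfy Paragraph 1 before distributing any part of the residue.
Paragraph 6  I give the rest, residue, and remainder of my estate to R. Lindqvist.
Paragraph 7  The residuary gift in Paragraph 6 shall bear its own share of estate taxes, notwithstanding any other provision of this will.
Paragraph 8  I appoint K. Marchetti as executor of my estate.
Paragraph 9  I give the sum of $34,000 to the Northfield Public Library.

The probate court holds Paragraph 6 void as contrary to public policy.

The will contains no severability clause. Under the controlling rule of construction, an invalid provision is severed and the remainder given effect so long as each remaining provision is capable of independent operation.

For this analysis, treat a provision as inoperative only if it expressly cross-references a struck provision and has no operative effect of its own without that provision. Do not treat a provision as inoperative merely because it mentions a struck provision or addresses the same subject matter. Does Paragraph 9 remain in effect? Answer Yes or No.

Paragraph 6 is struck. The only function of Paragraph 7 is the tax charge on Paragraph 6, so it cannot stand once Paragraph 6 is removed. With no severability clause, the stated default rule severs what cannot stand and enforces each remaining provision that can operate on its own. The provisions still in force are Paragraph 1, Paragraph 2, Paragraph 3, Paragraph 4, Paragraph 5, Paragraph 8, and Paragraph 9. Paragraph 9 is among the surviving provisions, so the answer is yes.

Yes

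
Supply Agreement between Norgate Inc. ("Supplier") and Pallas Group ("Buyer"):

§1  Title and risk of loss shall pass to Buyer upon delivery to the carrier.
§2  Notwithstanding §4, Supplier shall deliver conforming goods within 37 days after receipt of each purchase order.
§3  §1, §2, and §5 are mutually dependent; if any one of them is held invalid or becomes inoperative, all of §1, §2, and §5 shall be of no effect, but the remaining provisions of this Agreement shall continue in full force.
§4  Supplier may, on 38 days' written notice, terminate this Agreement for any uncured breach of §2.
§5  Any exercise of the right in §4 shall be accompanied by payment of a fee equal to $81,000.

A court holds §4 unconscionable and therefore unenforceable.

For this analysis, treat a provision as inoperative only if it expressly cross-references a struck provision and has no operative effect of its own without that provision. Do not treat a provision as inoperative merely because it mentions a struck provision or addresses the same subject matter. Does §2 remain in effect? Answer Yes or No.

§4 is struck. §5 operates only by reference to §4, so it falls with §4. §3 declares §1, §2, and §5 mutually dependent; since one of them has fallen, all of them are of no effect. That brings down §1 and §2 as well. The remainder continues in force under §3. Only §3 remains in effect. §2 is among the inoperative provisions, so the answer is no.

No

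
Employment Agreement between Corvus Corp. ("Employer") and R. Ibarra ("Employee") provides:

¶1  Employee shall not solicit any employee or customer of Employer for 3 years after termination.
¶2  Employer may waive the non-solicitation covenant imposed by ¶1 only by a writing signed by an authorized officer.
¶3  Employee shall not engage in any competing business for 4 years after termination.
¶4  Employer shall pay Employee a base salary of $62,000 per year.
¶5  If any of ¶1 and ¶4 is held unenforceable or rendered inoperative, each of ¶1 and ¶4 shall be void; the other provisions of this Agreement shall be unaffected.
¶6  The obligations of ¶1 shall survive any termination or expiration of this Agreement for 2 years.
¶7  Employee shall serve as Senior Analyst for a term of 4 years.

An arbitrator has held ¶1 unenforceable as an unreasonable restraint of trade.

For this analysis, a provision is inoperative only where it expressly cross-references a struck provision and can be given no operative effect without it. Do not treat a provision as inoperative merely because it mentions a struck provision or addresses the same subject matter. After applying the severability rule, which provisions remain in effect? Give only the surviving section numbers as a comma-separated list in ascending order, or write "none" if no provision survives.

¶1 is struck. ¶2 has no operative effect of its own apart from ¶1 and is therefore inoperative. The only function of ¶6 is the survival period for ¶1, so it cannot stand once ¶1 is removed. ¶5 declares ¶1 and ¶4 mutually dependent; since one of them has fallen, all of them are of no effect. That brings down ¶4 as well. The remainder continues in force under ¶5. That leaves ¶3, ¶5, and ¶7 in effect.

3, 5, 7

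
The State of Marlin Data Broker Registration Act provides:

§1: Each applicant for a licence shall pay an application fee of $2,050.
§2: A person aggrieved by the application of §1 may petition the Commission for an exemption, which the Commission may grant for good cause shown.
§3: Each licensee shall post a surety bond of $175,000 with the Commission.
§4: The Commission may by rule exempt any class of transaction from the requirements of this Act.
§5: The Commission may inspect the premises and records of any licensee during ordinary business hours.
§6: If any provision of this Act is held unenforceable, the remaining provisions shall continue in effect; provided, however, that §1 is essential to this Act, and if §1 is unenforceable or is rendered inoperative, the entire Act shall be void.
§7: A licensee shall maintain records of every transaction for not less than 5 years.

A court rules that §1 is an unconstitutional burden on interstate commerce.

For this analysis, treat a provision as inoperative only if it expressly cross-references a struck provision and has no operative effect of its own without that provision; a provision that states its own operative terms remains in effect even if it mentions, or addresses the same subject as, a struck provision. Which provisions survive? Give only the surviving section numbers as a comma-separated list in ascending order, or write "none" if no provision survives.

none

§1 is struck. §2 operates only by reference to §1, so it falls with §1. §6 makes §1 an essential term, and §1 is the provision held invalid; under §6, the entire Act is therefore void. No provision of the Act survives.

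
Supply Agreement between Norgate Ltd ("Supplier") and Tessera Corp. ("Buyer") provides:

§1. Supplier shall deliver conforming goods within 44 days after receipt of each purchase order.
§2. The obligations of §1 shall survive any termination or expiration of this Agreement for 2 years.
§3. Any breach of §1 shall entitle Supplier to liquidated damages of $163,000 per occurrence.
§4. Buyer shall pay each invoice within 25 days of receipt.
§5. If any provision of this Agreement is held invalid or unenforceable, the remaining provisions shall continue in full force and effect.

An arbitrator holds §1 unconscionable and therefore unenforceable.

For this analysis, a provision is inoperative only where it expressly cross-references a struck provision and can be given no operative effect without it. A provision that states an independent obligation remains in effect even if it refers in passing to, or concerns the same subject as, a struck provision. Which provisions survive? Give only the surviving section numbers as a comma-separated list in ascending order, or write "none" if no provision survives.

§1 is struck. §2 merely fixes the survival period for §1; with §1 gone it has nothing to operate on and falls away. §3 operates only by reference to §1, so it falls with §1. §5 is a severability clause and preserves every provision that can still be given independent effect. The provisions still in force are §4 and §5.

4, 5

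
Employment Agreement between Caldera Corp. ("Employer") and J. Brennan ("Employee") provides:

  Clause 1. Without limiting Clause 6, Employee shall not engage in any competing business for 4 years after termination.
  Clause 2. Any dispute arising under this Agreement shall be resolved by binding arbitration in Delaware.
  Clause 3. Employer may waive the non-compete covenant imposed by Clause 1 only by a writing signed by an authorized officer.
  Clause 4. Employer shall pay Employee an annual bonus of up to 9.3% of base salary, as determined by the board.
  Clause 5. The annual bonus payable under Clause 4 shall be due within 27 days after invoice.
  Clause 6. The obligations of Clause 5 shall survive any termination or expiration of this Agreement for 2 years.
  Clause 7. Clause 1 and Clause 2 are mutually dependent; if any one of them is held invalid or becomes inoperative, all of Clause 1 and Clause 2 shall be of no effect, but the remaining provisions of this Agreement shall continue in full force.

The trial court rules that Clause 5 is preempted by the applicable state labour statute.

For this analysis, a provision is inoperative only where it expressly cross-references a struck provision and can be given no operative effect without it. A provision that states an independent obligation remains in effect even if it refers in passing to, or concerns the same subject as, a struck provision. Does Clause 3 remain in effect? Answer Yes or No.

Yes

Clause 5 is struck. Clause 6 operates only by reference to Clause 5, so it falls with Clause 5. Although Clause 1 refers to Clause 6, its operative terms do not depend on Clause 6, so it remains in effect. Clause 7 ties Clause 1 and Clause 2 together, but none of those is affected here; the remaining provisions continue in force under Clause 7. Clause 1, Clause 2, Clause 3, Clause 4, and Clause 7 remain in effect. Clause 3 is among the surviving provisions, so the answer is yes.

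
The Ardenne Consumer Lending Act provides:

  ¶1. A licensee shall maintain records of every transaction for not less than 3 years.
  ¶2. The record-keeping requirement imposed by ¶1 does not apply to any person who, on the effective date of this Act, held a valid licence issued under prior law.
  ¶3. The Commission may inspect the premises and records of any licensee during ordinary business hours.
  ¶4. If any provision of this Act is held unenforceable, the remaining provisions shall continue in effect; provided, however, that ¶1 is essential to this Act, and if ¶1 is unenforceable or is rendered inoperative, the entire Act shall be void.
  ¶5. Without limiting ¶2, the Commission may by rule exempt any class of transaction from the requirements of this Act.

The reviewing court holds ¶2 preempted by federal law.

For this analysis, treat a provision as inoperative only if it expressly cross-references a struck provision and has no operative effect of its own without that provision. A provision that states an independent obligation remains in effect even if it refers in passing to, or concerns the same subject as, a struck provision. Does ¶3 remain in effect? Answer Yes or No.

¶2 is struck. ¶5 mentions ¶2 but its own obligation stands independently of ¶2, so ¶5 is not affected. Nothing else in the Act is defined by reference to ¶2. ¶4 makes ¶1 an essential term, but ¶1 is unaffected, so the severability proviso in ¶4 preserves the remaining provisions. ¶1, ¶3, ¶4, and ¶5 remain in effect. ¶3 is among the surviving provisions, so the answer is yes.

Yes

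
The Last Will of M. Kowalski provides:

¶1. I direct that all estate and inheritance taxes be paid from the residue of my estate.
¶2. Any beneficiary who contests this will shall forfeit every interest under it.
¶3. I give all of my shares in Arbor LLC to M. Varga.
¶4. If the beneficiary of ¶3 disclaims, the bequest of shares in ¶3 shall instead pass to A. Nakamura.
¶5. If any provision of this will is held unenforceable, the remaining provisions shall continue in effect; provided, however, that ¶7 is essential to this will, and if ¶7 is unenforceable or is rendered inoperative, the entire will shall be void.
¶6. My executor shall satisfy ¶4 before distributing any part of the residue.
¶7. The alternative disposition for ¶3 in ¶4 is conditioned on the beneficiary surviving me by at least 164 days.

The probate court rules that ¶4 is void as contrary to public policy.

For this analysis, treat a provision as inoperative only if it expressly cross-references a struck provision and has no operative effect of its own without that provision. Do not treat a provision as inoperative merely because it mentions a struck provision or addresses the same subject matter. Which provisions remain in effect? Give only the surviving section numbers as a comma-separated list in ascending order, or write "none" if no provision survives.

none

¶4 is struck. ¶6 operates only by reference to ¶4, so it falls with ¶4. ¶7 merely fixes the survivorship condition on ¶4; with ¶4 gone it has nothing to operate on and falls away. ¶5 makes ¶7 an essential term, and ¶7 has been rendered inoperative by the cascade; under ¶5, the entire will is therefore void. No provision of the will survives.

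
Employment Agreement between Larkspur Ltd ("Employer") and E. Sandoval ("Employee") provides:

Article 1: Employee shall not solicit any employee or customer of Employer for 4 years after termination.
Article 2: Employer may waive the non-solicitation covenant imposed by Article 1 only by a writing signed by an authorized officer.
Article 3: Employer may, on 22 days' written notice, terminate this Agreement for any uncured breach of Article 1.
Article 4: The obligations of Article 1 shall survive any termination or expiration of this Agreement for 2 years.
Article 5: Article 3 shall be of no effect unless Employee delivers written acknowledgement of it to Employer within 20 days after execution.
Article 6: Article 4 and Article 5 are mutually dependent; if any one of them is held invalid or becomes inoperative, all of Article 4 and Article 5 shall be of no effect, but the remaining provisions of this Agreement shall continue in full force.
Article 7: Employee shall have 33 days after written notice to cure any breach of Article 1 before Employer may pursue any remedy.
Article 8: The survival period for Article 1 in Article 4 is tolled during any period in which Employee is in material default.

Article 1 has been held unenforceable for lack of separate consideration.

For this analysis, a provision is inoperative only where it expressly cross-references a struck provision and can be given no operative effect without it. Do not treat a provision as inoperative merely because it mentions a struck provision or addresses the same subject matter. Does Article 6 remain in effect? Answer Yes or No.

Yes

Article 1 is struck. Article 2 has no operative effect of its own apart from Article 1 and is therefore inoperative. Article 3 operates only by reference to Article 1, so it falls with Article 1. The only function of Article 4 is the survival period for Article 1, so it cannot stand once Article 1 is removed. The only function of Article 7 is the cure period for breach of Article 1, so it cannot stand once Article 1 is removed. Article 5 operates only by reference to Article 3, so it falls with Article 3. The whole of Article 8 is the tolling of the survival period for Article 1, defined by reference to Article 4, so Article 8 cannot stand once Article 4 is removed. Article 6 declares Article 4 and Article 5 mutually dependent; since one of them has fallen, all of them are of no effect. The remainder continues in force under Article 6. Only Article 6 remains in effect. Article 6 is among the surviving provisions, so the answer is yes.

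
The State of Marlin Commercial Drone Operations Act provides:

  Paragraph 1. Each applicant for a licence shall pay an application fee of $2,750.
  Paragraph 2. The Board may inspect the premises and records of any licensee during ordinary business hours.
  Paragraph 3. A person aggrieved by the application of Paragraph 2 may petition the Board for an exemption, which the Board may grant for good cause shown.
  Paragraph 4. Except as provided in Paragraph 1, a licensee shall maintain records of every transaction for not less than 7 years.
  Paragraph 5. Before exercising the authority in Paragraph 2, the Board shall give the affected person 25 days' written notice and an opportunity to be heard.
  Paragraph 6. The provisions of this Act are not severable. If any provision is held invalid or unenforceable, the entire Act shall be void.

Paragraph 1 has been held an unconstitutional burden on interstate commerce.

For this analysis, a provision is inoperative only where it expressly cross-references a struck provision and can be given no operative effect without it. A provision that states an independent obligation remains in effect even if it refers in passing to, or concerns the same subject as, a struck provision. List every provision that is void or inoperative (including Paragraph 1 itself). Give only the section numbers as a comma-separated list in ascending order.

Paragraph 1 is struck. Nothing else in the Act is defined by reference to Paragraph 1. Paragraph 6 provides that the Act is not severable, so the invalidity of any one provision voids the entire Act. No provision of the Act survives.

1, 2, 3, 4, 5, 6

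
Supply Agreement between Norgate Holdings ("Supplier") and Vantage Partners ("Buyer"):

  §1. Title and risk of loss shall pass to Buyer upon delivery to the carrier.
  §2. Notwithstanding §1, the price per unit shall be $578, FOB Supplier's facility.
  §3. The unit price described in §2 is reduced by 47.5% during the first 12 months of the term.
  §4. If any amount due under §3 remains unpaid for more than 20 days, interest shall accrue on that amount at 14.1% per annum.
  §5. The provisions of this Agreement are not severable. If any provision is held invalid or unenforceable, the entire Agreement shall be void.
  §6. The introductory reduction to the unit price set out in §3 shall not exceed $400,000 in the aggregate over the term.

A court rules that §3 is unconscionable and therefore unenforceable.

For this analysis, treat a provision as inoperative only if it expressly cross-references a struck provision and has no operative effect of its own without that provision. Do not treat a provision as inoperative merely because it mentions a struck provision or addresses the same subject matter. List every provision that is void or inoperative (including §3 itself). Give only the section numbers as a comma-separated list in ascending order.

1, 2, 3, 4, 5, 6

§3 is struck. §4 operates only by reference to §3, so it falls with §3. §6 has no operative effect of its own apart from §3 and is therefore inoperative. §5 provides that the Agreement is not severable, so the invalidity of any one provision voids the entire Agreement. No provision of the Agreement survives.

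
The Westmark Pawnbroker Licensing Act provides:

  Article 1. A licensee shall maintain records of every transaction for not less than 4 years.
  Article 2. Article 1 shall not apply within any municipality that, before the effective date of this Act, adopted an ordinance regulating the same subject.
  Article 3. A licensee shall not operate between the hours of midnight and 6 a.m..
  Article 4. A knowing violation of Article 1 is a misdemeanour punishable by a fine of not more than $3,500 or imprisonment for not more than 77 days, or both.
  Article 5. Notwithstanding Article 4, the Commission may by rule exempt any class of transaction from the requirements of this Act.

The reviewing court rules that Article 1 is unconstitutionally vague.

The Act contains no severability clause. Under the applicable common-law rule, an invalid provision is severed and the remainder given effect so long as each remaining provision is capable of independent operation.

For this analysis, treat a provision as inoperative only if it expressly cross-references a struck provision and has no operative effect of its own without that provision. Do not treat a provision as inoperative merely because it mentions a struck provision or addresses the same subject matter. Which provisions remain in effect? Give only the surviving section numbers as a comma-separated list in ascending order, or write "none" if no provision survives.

Article 1 is struck. The only function of Article 2 is the local-preemption carve-out from Article 1, so it cannot stand once Article 1 is removed. Article 4 has no operative effect of its own apart from Article 1 and is therefore inoperative. Article 5 mentions Article 4 but its own obligation stands independently of Article 4, so Article 5 is not affected. With no severability clause, the stated default rule severs what cannot stand and enforces each remaining provision that can operate on its own. The provisions still in force are Article 3 and Article 5.

3, 5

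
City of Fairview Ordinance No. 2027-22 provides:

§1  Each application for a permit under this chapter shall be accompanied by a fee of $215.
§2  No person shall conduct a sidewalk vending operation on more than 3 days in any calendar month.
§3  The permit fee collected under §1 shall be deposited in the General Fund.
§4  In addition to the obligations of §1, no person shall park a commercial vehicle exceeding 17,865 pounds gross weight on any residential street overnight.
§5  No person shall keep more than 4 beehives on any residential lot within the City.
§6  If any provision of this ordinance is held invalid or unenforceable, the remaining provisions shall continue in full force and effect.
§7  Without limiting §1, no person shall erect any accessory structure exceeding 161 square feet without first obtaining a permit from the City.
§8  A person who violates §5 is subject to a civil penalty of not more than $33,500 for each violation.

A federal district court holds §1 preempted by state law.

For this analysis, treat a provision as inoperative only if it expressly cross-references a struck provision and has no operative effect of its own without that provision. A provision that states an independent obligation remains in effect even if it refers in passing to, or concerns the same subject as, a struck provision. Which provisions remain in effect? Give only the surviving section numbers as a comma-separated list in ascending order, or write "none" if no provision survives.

§1 is struck. §3 operates only by reference to §1, so it falls with §1. Although §7 refers to §1, its operative terms do not depend on §1, so it remains in effect. §4 mentions §1 but its own obligation stands independently of §1, so §4 is not affected. §6 is a severability clause and preserves every provision that can still be given independent effect. The provisions still in force are §2, §4, §5, §6, §7, and §8.

2, 4, 5, 6, 7, 8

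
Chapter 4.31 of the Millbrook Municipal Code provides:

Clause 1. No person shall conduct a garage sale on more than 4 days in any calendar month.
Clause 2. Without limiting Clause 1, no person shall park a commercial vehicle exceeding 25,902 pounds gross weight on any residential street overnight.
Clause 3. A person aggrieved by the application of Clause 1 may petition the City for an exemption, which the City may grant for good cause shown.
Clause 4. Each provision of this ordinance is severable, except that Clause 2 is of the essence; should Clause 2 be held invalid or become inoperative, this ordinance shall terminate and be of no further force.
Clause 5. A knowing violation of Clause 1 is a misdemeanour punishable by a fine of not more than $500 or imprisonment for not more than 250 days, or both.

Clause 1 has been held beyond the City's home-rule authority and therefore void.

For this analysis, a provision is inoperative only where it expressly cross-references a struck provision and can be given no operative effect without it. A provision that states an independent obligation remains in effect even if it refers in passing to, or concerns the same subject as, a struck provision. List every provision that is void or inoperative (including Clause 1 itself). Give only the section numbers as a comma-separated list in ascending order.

1, 3, 5

Clause 1 is struck. The only function of Clause 3 is the exemption procedure for Clause 1, so it cannot stand once Clause 1 is removed. The only function of Clause 5 is the criminal penalty for violating Clause 1, so it cannot stand once Clause 1 is removed. Clause 2 mentions Clause 1 but its own obligation stands independently of Clause 1, so Clause 2 is not affected. Clause 4 makes Clause 2 an essential term, but Clause 2 is unaffected, so the severability proviso in Clause 4 preserves the remaining provisions. The provisions still in force are Clause 2 and Clause 4.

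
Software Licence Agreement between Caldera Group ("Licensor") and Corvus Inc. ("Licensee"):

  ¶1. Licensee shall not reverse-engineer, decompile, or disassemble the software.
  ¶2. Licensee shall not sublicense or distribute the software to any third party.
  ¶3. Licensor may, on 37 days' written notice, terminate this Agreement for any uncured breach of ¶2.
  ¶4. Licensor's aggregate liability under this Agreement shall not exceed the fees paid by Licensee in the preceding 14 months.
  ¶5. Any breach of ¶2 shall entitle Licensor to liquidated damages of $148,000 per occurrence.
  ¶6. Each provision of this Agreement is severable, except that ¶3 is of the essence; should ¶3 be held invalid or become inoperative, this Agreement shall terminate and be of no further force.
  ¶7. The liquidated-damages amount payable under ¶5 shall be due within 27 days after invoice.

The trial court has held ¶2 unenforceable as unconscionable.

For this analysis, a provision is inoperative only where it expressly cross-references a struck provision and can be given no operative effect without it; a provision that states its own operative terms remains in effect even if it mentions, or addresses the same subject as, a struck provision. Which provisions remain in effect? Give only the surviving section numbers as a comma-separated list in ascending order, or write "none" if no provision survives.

¶2 is struck. ¶3 has no operative effect of its own apart from ¶2 and is therefore inoperative. The whole of ¶5 is the liquidated-damages amount, defined by reference to ¶2, so ¶5 cannot stand once ¶2 is removed. ¶7 operates only by reference to ¶5, so it falls with ¶5. ¶6 makes ¶3 an essential term, and ¶3 has been rendered inoperative by the cascade; under ¶6, the entire Agreement is therefore void. No provision of the Agreement survives.

none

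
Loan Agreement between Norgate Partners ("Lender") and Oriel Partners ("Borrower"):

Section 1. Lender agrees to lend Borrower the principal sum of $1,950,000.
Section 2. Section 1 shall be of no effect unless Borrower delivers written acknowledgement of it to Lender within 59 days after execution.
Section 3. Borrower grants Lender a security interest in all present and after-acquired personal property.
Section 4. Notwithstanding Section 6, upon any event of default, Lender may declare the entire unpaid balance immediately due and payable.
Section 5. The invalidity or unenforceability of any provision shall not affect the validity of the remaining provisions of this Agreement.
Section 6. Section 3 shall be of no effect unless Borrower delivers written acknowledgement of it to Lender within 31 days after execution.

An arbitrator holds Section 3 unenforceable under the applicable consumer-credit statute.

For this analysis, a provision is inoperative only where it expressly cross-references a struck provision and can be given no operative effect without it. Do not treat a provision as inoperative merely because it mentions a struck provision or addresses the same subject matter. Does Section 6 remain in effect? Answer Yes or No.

Section 3 is struck. The only function of Section 6 is the acknowledgement condition for Section 3, so it cannot stand once Section 3 is removed. Although Section 4 refers to Section 6, its operative terms do not depend on Section 6, so it remains in effect. Under the severability clause in Section 5, the remaining provisions continue in force. That leaves Section 1, Section 2, Section 4, and Section 5 in effect. Section 6 is among the inoperative provisions, so the answer is no.

No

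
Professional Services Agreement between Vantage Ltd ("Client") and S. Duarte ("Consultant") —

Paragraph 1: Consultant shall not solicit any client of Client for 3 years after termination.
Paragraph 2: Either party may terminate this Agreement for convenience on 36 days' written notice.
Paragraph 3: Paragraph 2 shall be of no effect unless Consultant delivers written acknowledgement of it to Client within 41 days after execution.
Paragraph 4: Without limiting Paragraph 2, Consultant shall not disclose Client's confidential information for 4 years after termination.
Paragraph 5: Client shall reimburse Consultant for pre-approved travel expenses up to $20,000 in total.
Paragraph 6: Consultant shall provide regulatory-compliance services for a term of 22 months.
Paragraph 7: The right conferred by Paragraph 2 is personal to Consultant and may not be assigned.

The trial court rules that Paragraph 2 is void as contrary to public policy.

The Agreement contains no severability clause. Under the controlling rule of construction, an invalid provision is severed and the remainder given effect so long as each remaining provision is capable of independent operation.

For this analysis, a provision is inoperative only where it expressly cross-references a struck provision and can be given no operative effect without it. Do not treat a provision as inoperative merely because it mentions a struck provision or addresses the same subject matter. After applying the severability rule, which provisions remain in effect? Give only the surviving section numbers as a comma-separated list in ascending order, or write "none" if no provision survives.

Paragraph 2 is struck. Paragraph 3 has no operative effect of its own apart from Paragraph 2 and is therefore inoperative. The only function of Paragraph 7 is the non-assignment of Paragraph 2, so it cannot stand once Paragraph 2 is removed. Although Paragraph 4 refers to Paragraph 2, its operative terms do not depend on Paragraph 2, so it remains in effect. With no severability clause, the stated default rule severs what cannot stand and enforces each remaining provision that can operate on its own. Paragraph 1, Paragraph 4, Paragraph 5, and Paragraph 6 remain in effect.

1, 4, 5, 6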